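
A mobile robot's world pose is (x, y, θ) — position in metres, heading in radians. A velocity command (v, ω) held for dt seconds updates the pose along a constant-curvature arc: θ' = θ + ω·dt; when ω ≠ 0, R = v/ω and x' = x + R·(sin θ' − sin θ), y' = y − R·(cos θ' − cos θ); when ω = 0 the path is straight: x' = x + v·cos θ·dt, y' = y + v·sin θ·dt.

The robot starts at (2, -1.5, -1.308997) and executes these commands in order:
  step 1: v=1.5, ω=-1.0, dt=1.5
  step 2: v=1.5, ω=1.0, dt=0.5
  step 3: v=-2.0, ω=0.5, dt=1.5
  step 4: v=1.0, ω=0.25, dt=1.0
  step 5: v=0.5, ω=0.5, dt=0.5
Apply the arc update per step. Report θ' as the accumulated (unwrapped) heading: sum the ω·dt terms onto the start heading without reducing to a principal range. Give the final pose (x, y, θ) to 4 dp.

(1.6922, -2.1944, -1.0590)

step 1: θ'=-2.8090 (R=-1.5000) → pose (1.0409, -3.3060, -2.8090)
step 2: θ'=-2.3090 (R=1.5000) → pose (0.4211, -3.7144, -2.3090)
step 3: θ'=-1.5590 (R=-4.0000) → pose (1.4621, -0.9754, -1.5590)
step 4: θ'=-1.3090 (R=4.0000) → pose (1.5981, -1.9634, -1.3090)
step 5: θ'=-1.0590 (R=1.0000) → pose (1.6922, -2.1944, -1.0590)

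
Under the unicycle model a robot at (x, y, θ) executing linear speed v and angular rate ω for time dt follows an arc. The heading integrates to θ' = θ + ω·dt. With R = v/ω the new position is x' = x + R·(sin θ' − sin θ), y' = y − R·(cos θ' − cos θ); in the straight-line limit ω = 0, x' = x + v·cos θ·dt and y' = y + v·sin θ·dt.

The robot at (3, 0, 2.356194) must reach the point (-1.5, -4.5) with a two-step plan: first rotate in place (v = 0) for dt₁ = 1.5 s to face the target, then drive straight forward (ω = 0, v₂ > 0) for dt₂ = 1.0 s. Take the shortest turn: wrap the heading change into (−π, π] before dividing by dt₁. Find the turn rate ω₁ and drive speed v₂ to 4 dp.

heading to target = atan2(-4.5−0, -1.5−3) = -2.3562
Δθ = wrap(-2.3562 − 2.3562) = 1.5708; ω₁ = Δθ/dt₁ = 1.0472
distance = √((-1.5−3)² + (-4.5−0)²) = 6.3640; v₂ = distance/dt₂ = 6.3640

ω₁ = 1.0472, v₂ = 6.3640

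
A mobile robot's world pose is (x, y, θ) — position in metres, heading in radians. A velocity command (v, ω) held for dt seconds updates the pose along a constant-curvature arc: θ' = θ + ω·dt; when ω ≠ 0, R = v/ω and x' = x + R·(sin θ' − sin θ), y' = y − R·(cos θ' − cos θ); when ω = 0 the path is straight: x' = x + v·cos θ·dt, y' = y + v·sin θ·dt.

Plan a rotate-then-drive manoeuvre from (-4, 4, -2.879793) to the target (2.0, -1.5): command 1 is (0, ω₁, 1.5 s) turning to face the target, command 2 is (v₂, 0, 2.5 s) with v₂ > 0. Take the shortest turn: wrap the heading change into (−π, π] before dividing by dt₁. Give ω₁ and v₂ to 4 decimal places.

heading to target = atan2(-1.5−4, 2−-4) = -0.7419
Δθ = wrap(-0.7419 − -2.8798) = 2.1378; ω₁ = Δθ/dt₁ = 1.4252
distance = √((2−-4)² + (-1.5−4)²) = 8.1394; v₂ = distance/dt₂ = 3.2558

ω₁ = 1.4252, v₂ = 3.2558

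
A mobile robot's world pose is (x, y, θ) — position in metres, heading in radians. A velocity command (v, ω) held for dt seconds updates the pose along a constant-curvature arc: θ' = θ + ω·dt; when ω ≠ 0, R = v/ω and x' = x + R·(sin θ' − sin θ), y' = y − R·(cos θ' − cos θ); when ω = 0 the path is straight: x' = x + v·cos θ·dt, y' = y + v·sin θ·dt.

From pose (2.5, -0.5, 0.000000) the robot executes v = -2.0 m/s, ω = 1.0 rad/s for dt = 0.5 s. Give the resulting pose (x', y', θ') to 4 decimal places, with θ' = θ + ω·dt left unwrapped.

θ' = 0.0000 + 1.0·0.5 = 0.5000
R = v/ω = -2.0/1.0 = -2.0000
x' = 2.5 + -2.0000·(sin 0.5000 − sin 0.0000) = 1.5411
y' = -0.5 − -2.0000·(cos 0.5000 − cos 0.0000) = -0.7448

(1.5411, -0.7448, 0.5000)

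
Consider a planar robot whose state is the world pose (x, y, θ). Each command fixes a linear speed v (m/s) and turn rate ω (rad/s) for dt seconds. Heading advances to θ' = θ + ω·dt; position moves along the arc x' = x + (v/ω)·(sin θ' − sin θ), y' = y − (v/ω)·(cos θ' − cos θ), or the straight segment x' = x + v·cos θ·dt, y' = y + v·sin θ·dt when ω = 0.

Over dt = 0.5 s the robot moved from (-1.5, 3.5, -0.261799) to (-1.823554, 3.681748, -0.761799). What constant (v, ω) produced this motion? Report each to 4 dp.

v = -0.7500, ω = -1.0000

Δθ = -0.761799 − -0.261799 = -0.500000
ω = Δθ/dt = -0.500000/0.5 = -1.0000
R = Δx/(sin θ' − sin θ) = 0.7500
v = R·ω = 0.7500·-1.0000 = -0.7500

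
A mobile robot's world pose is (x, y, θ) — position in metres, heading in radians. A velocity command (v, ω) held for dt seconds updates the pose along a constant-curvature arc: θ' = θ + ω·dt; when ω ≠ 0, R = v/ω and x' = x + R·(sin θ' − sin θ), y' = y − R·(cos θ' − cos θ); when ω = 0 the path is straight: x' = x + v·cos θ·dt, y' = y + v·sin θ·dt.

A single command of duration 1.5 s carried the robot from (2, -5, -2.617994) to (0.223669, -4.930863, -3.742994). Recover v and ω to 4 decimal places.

Δθ = -3.742994 − -2.617994 = -1.125000
ω = Δθ/dt = -1.125000/1.5 = -0.7500
R = Δx/(sin θ' − sin θ) = -1.6667
v = R·ω = -1.6667·-0.7500 = 1.2500

v = 1.2500, ω = -0.7500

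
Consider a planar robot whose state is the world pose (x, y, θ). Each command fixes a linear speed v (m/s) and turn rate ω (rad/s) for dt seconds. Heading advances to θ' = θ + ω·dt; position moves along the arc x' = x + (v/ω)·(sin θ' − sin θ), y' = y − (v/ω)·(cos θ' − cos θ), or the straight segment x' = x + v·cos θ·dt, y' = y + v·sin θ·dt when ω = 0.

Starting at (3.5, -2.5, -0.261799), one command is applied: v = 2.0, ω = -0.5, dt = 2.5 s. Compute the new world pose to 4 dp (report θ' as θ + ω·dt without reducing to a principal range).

θ' = -0.2618 + -0.5·2.5 = -1.5118
R = v/ω = 2.0/-0.5 = -4.0000
x' = 3.5 + -4.0000·(sin -1.5118 − sin -0.2618) = 6.4578
y' = -2.5 − -4.0000·(cos -1.5118 − cos -0.2618) = -6.1279

(6.4578, -6.1279, -1.5118)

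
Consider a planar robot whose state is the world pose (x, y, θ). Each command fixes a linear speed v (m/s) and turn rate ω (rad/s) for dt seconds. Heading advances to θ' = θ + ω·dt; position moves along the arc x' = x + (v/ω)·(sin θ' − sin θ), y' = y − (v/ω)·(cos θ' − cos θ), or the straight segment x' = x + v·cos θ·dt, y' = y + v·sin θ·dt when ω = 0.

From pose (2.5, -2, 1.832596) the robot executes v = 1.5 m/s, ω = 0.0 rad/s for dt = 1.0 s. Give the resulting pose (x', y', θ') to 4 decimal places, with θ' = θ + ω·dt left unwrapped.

θ' = 1.8326 + 0.0·1.0 = 1.8326
ω = 0 → straight: x' = 2.5 + 1.5·cos(1.8326)·1.0 = 2.1118
y' = -2 + 1.5·sin(1.8326)·1.0 = -0.5511

(2.1118, -0.5511, 1.8326)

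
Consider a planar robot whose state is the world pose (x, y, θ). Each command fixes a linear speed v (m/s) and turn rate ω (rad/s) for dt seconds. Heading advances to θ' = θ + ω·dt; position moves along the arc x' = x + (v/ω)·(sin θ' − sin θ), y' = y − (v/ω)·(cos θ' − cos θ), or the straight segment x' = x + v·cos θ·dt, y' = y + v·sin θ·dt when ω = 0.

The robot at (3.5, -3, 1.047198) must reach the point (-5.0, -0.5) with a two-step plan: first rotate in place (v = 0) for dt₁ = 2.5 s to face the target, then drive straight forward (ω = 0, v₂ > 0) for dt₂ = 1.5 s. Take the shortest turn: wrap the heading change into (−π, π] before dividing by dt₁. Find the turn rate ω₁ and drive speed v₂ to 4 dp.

ω₁ = 0.7233, v₂ = 5.9067

heading to target = atan2(-0.5−-3, -5−3.5) = 2.8555
Δθ = wrap(2.8555 − 1.0472) = 1.8083; ω₁ = Δθ/dt₁ = 0.7233
distance = √((-5−3.5)² + (-0.5−-3)²) = 8.8600; v₂ = distance/dt₂ = 5.9067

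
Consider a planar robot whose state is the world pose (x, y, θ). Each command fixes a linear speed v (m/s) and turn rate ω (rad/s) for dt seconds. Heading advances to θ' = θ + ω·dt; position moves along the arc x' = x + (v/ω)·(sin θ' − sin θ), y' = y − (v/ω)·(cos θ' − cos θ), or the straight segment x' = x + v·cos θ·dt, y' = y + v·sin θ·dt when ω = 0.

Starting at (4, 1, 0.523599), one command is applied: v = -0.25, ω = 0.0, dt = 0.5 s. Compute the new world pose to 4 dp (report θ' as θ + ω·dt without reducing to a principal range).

θ' = 0.5236 + 0.0·0.5 = 0.5236
ω = 0 → straight: x' = 4 + -0.25·cos(0.5236)·0.5 = 3.8917
y' = 1 + -0.25·sin(0.5236)·0.5 = 0.9375

(3.8917, 0.9375, 0.5236)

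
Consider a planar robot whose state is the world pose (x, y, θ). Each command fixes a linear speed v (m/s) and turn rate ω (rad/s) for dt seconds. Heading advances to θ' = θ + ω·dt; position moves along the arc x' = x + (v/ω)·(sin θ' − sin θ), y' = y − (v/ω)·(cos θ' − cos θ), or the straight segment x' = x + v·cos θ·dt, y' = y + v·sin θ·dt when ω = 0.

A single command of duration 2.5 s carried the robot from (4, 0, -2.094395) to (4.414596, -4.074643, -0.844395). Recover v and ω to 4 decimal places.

Δθ = -0.844395 − -2.094395 = 1.250000
ω = Δθ/dt = 1.250000/2.5 = 0.5000
R = −Δy/(cos θ' − cos θ) = 3.5000
v = R·ω = 3.5000·0.5000 = 1.7500

v = 1.7500, ω = 0.5000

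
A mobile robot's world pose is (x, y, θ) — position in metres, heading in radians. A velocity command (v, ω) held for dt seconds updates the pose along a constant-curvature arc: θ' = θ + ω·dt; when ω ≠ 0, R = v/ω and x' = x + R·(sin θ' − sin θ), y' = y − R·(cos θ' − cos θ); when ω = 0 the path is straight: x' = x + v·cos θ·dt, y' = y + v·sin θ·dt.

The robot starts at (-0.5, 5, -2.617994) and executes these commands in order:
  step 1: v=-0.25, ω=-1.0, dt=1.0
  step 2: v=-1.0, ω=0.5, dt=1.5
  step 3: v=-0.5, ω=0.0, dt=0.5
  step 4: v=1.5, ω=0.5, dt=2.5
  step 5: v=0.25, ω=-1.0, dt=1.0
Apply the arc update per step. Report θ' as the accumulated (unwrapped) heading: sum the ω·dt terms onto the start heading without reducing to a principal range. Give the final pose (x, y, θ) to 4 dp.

(-0.8729, 1.9733, -2.6180)

step 1: θ'=-3.6180 (R=0.2500) → pose (-0.2604, 5.0057, -3.6180)
step 2: θ'=-2.8680 (R=-2.0000) → pose (1.1972, 4.8573, -2.8680)
step 3: θ'=-2.8680 (straight) → pose (1.4379, 4.9249, -2.8680)
step 4: θ'=-1.6180 (R=3.0000) → pose (-0.7482, 2.1780, -1.6180)
step 5: θ'=-2.6180 (R=-0.2500) → pose (-0.8729, 1.9733, -2.6180)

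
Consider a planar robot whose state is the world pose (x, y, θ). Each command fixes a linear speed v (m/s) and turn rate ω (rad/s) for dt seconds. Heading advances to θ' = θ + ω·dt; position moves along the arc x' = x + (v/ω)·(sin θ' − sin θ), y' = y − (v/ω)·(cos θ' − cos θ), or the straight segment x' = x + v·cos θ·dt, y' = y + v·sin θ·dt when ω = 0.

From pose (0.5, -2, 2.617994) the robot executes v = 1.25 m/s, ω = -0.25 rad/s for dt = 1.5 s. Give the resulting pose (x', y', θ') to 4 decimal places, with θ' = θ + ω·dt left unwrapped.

(-0.9123, -0.7834, 2.2430)

θ' = 2.6180 + -0.25·1.5 = 2.2430
R = v/ω = 1.25/-0.25 = -5.0000
x' = 0.5 + -5.0000·(sin 2.2430 − sin 2.6180) = -0.9123
y' = -2 − -5.0000·(cos 2.2430 − cos 2.6180) = -0.7834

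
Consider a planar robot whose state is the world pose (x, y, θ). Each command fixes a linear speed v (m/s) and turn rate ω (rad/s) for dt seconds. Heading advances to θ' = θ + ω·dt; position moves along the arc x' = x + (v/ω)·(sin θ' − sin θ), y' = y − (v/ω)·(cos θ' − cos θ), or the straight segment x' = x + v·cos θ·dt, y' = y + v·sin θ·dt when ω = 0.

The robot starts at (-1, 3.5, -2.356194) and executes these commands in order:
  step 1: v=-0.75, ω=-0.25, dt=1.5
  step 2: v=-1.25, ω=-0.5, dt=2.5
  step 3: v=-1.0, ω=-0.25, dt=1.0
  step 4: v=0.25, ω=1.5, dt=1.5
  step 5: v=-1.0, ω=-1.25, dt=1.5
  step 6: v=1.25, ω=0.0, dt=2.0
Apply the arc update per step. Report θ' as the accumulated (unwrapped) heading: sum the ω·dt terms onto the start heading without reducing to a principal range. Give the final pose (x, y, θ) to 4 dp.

step 1: θ'=-2.7312 (R=3.0000) → pose (-0.0756, 4.1296, -2.7312)
step 2: θ'=-3.9812 (R=2.5000) → pose (2.7828, 3.5066, -3.9812)
step 3: θ'=-4.2312 (R=4.0000) → pose (3.3510, 2.6869, -4.2312)
step 4: θ'=-1.9812 (R=0.1667) → pose (3.0505, 2.6762, -1.9812)
step 5: θ'=-3.8562 (R=0.8000) → pose (4.3083, 2.9613, -3.8562)
step 6: θ'=-3.8562 (straight) → pose (2.4199, 4.5996, -3.8562)

(2.4199, 4.5996, -3.8562)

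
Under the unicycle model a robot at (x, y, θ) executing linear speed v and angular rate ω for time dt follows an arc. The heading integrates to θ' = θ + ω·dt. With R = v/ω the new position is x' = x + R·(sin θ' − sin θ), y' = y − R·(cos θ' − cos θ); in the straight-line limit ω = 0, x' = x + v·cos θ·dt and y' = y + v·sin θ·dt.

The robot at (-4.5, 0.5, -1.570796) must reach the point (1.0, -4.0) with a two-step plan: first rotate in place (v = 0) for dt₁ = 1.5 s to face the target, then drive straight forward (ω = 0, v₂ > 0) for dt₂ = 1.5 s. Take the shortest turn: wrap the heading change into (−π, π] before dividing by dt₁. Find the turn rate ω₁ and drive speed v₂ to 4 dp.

heading to target = atan2(-4−0.5, 1−-4.5) = -0.6857
Δθ = wrap(-0.6857 − -1.5708) = 0.8851; ω₁ = Δθ/dt₁ = 0.5900
distance = √((1−-4.5)² + (-4−0.5)²) = 7.1063; v₂ = distance/dt₂ = 4.7376

ω₁ = 0.5900, v₂ = 4.7376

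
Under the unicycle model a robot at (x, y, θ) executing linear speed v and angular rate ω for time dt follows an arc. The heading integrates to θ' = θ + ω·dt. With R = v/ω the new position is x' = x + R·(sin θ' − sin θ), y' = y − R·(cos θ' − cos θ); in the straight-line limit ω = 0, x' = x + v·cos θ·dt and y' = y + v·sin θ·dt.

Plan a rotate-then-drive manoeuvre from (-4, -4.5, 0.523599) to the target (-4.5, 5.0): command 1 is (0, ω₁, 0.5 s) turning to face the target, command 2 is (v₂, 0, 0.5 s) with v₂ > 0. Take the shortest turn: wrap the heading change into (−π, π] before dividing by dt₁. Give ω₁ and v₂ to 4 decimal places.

heading to target = atan2(5−-4.5, -4.5−-4) = 1.6234
Δθ = wrap(1.6234 − 0.5236) = 1.0998; ω₁ = Δθ/dt₁ = 2.1996
distance = √((-4.5−-4)² + (5−-4.5)²) = 9.5131; v₂ = distance/dt₂ = 19.0263

ω₁ = 2.1996, v₂ = 19.0263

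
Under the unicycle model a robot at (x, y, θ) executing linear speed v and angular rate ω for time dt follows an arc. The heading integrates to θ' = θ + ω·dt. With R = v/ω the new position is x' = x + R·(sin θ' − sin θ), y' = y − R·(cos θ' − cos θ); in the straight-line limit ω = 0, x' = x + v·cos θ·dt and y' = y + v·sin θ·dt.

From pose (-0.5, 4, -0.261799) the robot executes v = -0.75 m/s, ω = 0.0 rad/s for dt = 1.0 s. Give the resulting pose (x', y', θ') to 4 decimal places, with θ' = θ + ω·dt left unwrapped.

θ' = -0.2618 + 0.0·1.0 = -0.2618
ω = 0 → straight: x' = -0.5 + -0.75·cos(-0.2618)·1.0 = -1.2244
y' = 4 + -0.75·sin(-0.2618)·1.0 = 4.1941

(-1.2244, 4.1941, -0.2618)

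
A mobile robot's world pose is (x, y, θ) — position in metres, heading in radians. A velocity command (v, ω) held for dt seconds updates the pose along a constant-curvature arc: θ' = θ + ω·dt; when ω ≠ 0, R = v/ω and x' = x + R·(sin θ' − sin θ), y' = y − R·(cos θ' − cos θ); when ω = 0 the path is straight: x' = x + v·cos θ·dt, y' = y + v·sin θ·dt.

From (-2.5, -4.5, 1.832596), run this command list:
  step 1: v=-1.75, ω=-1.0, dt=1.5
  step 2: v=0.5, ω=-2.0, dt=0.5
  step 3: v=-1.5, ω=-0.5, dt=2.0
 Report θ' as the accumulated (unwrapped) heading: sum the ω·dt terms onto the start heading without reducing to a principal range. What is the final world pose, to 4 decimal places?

(-4.5118, -4.0013, -1.6674)

step 1: θ'=0.3326 (R=1.7500) → pose (-3.6190, -6.6070, 0.3326)
step 2: θ'=-0.6674 (R=-0.2500) → pose (-3.3826, -6.6470, -0.6674)
step 3: θ'=-1.6674 (R=3.0000) → pose (-4.5118, -4.0013, -1.6674)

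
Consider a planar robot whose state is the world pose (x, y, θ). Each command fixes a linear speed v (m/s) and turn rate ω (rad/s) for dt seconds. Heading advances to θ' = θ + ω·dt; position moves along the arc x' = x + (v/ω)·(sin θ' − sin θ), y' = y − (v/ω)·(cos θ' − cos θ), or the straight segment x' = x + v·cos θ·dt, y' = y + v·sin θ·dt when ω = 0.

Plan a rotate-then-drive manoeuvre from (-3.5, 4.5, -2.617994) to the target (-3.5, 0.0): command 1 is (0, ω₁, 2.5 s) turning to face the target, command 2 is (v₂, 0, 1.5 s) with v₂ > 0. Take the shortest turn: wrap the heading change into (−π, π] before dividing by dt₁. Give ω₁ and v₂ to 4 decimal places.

heading to target = atan2(0−4.5, -3.5−-3.5) = -1.5708
Δθ = wrap(-1.5708 − -2.6180) = 1.0472; ω₁ = Δθ/dt₁ = 0.4189
distance = √((-3.5−-3.5)² + (0−4.5)²) = 4.5000; v₂ = distance/dt₂ = 3.0000

ω₁ = 0.4189, v₂ = 3.0000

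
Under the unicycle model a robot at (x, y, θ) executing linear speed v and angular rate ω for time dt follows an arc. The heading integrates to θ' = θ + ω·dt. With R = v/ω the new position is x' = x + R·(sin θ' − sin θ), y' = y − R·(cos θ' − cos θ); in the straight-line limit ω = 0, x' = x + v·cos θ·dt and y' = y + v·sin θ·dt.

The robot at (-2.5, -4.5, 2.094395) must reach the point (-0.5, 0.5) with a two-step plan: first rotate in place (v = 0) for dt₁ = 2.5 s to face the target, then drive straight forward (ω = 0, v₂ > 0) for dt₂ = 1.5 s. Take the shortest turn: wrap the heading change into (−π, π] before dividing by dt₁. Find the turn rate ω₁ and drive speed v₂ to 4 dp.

heading to target = atan2(0.5−-4.5, -0.5−-2.5) = 1.1903
Δθ = wrap(1.1903 − 2.0944) = -0.9041; ω₁ = Δθ/dt₁ = -0.3616
distance = √((-0.5−-2.5)² + (0.5−-4.5)²) = 5.3852; v₂ = distance/dt₂ = 3.5901

ω₁ = -0.3616, v₂ = 3.5901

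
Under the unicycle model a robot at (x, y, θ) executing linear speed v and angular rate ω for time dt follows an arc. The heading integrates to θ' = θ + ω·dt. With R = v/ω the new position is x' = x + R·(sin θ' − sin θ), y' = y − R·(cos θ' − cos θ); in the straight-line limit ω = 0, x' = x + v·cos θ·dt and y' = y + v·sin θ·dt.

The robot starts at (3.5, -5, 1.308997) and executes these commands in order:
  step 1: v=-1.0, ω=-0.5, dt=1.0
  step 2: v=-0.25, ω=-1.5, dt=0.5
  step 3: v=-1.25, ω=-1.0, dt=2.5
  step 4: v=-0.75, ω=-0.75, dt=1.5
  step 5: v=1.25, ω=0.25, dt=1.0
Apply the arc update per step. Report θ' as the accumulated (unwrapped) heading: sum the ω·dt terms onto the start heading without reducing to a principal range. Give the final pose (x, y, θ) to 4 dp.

(1.8902, -3.1962, -3.3160)

step 1: θ'=0.8090 (R=2.0000) → pose (3.0153, -5.8628, 0.8090)
step 2: θ'=0.0590 (R=0.1667) → pose (2.9046, -5.9142, 0.0590)
step 3: θ'=-2.4410 (R=1.2500) → pose (2.0250, -3.7107, -2.4410)
step 4: θ'=-3.5660 (R=1.0000) → pose (3.0815, -3.5639, -3.5660)
step 5: θ'=-3.3160 (R=5.0000) → pose (1.8902, -3.1962, -3.3160)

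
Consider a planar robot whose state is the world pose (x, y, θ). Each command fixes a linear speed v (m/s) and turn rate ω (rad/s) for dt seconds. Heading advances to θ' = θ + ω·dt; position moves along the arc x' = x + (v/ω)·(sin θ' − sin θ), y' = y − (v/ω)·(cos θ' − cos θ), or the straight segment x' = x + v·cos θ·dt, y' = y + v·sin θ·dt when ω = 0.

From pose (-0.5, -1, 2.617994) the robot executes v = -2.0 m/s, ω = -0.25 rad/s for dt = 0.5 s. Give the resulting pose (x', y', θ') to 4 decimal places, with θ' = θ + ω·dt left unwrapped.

(0.3326, -1.5528, 2.4930)

θ' = 2.6180 + -0.25·0.5 = 2.4930
R = v/ω = -2.0/-0.25 = 8.0000
x' = -0.5 + 8.0000·(sin 2.4930 − sin 2.6180) = 0.3326
y' = -1 − 8.0000·(cos 2.4930 − cos 2.6180) = -1.5528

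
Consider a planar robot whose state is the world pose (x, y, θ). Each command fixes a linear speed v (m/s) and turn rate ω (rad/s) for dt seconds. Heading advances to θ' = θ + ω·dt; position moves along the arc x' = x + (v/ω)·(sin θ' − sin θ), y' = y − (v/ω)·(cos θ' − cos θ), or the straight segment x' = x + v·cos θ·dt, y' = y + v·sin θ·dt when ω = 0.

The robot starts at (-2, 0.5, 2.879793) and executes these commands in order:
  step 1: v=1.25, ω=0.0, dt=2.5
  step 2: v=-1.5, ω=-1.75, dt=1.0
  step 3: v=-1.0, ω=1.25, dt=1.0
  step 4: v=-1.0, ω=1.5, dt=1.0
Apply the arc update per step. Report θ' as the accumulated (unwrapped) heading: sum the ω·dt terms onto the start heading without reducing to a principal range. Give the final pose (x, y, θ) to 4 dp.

(-3.3852, -0.8161, 3.8798)

step 1: θ'=2.8798 (straight) → pose (-5.0185, 1.3088, 2.8798)
step 2: θ'=1.1298 (R=0.8571) → pose (-4.4652, 0.1150, 1.1298)
step 3: θ'=2.3798 (R=-0.8000) → pose (-4.2939, -0.8053, 2.3798)
step 4: θ'=3.8798 (R=-0.6667) → pose (-3.3852, -0.8161, 3.8798)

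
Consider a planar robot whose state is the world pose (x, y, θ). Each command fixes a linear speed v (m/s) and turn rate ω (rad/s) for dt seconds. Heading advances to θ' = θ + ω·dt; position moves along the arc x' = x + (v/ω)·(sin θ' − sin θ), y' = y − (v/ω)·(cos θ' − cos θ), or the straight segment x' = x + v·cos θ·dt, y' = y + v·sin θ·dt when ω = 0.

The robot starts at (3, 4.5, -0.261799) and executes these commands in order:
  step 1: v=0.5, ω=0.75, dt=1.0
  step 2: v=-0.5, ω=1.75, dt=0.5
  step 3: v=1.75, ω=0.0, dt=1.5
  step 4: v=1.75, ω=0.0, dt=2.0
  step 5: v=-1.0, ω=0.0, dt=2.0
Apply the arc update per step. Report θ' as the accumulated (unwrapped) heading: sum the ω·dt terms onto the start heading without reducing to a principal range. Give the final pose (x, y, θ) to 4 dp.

(4.1899, 8.3982, 1.3632)

step 1: θ'=0.4882 (R=0.6667) → pose (3.4852, 4.5552, 0.4882)
step 2: θ'=1.3632 (R=-0.2857) → pose (3.3397, 4.3617, 1.3632)
step 3: θ'=1.3632 (straight) → pose (3.8807, 6.9304, 1.3632)
step 4: θ'=1.3632 (straight) → pose (4.6021, 10.3552, 1.3632)
step 5: θ'=1.3632 (straight) → pose (4.1899, 8.3982, 1.3632)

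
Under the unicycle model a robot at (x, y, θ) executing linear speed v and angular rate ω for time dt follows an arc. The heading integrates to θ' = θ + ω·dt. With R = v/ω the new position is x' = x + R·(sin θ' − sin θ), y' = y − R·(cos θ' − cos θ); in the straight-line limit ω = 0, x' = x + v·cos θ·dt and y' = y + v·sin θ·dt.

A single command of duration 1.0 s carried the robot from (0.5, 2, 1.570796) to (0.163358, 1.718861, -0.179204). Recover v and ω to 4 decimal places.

v = -0.5000, ω = -1.7500

Δθ = -0.179204 − 1.570796 = -1.750000
ω = Δθ/dt = -1.750000/1.0 = -1.7500
R = Δx/(sin θ' − sin θ) = 0.2857
v = R·ω = 0.2857·-1.7500 = -0.5000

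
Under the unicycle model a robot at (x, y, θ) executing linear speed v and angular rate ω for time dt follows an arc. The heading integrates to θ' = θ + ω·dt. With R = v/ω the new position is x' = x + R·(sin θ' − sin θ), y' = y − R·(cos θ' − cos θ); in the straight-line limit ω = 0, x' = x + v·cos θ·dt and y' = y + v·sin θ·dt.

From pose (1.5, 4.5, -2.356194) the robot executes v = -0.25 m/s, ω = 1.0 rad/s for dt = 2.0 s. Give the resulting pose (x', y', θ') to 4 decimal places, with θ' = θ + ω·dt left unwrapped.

(1.4104, 4.9111, -0.3562)

θ' = -2.3562 + 1.0·2.0 = -0.3562
R = v/ω = -0.25/1.0 = -0.2500
x' = 1.5 + -0.2500·(sin -0.3562 − sin -2.3562) = 1.4104
y' = 4.5 − -0.2500·(cos -0.3562 − cos -2.3562) = 4.9111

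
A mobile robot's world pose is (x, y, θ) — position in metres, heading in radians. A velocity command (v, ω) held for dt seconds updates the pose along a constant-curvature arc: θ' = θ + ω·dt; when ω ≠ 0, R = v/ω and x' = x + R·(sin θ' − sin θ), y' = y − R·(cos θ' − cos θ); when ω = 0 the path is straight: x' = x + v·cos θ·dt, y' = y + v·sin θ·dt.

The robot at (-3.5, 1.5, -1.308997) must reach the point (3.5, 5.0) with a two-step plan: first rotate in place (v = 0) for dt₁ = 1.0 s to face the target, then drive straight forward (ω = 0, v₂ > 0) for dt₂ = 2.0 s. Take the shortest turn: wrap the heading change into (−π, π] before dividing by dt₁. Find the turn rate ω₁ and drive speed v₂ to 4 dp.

heading to target = atan2(5−1.5, 3.5−-3.5) = 0.4636
Δθ = wrap(0.4636 − -1.3090) = 1.7726; ω₁ = Δθ/dt₁ = 1.7726
distance = √((3.5−-3.5)² + (5−1.5)²) = 7.8262; v₂ = distance/dt₂ = 3.9131

ω₁ = 1.7726, v₂ = 3.9131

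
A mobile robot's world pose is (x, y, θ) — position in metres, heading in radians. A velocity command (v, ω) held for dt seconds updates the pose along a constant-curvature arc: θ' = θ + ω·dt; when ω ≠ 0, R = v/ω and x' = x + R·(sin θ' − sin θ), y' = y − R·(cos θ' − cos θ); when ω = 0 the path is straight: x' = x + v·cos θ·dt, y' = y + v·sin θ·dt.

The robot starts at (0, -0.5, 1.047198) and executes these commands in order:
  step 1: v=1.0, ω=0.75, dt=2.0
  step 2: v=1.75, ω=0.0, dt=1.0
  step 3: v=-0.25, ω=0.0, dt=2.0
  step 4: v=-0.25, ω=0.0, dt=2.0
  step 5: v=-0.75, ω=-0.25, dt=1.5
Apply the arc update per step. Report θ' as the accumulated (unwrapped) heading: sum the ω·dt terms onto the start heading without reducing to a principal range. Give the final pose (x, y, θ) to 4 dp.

(-0.2358, 0.9033, 2.1722)

step 1: θ'=2.5472 (R=1.3333) → pose (-0.4080, 1.2713, 2.5472)
step 2: θ'=2.5472 (straight) → pose (-1.8579, 2.2513, 2.5472)
step 3: θ'=2.5472 (straight) → pose (-1.4436, 1.9713, 2.5472)
step 4: θ'=2.5472 (straight) → pose (-1.0294, 1.6913, 2.5472)
step 5: θ'=2.1722 (R=3.0000) → pose (-0.2358, 0.9033, 2.1722)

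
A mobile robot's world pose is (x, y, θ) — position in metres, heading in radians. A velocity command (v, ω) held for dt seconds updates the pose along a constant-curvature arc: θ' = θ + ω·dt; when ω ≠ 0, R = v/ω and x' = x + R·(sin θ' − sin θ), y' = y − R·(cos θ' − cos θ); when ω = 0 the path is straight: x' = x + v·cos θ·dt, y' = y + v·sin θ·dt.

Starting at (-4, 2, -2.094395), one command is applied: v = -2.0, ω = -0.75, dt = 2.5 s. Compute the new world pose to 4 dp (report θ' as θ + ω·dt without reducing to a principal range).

(0.2733, 2.4707, -3.9694)

θ' = -2.0944 + -0.75·2.5 = -3.9694
R = v/ω = -2.0/-0.75 = 2.6667
x' = -4 + 2.6667·(sin -3.9694 − sin -2.0944) = 0.2733
y' = 2 − 2.6667·(cos -3.9694 − cos -2.0944) = 2.4707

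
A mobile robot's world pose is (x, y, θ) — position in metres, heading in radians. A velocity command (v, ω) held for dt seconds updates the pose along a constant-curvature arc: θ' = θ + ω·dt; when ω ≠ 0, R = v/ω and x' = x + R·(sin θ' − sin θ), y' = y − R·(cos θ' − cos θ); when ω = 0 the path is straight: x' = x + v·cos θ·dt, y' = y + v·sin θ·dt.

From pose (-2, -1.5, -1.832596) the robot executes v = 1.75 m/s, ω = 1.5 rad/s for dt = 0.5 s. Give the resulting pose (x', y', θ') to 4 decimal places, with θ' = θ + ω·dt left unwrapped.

(-1.9035, -2.3492, -1.0826)

θ' = -1.8326 + 1.5·0.5 = -1.0826
R = v/ω = 1.75/1.5 = 1.1667
x' = -2 + 1.1667·(sin -1.0826 − sin -1.8326) = -1.9035
y' = -1.5 − 1.1667·(cos -1.0826 − cos -1.8326) = -2.3492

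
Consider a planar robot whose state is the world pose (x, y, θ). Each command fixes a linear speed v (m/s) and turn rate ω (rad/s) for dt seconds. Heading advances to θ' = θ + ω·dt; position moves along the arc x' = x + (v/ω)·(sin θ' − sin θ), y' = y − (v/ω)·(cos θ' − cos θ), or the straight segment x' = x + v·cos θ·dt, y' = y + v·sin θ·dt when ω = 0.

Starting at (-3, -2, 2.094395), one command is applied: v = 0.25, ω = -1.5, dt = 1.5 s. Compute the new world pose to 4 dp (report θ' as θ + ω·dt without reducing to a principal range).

θ' = 2.0944 + -1.5·1.5 = -0.1556
R = v/ω = 0.25/-1.5 = -0.1667
x' = -3 + -0.1667·(sin -0.1556 − sin 2.0944) = -2.8298
y' = -2 − -0.1667·(cos -0.1556 − cos 2.0944) = -1.7520

(-2.8298, -1.7520, -0.1556)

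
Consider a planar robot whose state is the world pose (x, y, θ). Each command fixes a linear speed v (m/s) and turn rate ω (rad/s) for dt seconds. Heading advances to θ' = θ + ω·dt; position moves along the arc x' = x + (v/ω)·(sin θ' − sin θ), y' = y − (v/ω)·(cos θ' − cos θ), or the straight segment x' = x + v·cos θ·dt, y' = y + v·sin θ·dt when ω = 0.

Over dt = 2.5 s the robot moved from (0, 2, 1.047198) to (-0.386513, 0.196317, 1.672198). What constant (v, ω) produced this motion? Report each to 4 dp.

v = -0.7500, ω = 0.2500

Δθ = 1.672198 − 1.047198 = 0.625000
ω = Δθ/dt = 0.625000/2.5 = 0.2500
R = −Δy/(cos θ' − cos θ) = -3.0000
v = R·ω = -3.0000·0.2500 = -0.7500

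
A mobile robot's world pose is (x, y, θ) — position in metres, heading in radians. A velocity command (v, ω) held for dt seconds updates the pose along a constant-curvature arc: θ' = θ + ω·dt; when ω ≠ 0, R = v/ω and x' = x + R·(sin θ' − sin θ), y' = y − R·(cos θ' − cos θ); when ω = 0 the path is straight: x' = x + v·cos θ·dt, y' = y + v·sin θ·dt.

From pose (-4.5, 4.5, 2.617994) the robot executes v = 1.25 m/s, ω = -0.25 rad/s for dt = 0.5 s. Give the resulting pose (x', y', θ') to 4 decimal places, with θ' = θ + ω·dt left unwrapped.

(-5.0204, 4.8455, 2.4930)

θ' = 2.6180 + -0.25·0.5 = 2.4930
R = v/ω = 1.25/-0.25 = -5.0000
x' = -4.5 + -5.0000·(sin 2.4930 − sin 2.6180) = -5.0204
y' = 4.5 − -5.0000·(cos 2.4930 − cos 2.6180) = 4.8455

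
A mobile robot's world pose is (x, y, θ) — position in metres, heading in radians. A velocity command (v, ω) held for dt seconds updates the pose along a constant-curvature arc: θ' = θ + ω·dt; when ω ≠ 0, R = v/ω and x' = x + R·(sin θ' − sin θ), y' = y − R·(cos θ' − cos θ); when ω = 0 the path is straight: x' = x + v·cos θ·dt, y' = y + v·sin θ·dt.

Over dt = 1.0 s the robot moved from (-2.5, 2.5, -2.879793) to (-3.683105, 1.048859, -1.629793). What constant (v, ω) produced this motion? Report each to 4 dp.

Δθ = -1.629793 − -2.879793 = 1.250000
ω = Δθ/dt = 1.250000/1.0 = 1.2500
R = −Δy/(cos θ' − cos θ) = 1.6000
v = R·ω = 1.6000·1.2500 = 2.0000

v = 2.0000, ω = 1.2500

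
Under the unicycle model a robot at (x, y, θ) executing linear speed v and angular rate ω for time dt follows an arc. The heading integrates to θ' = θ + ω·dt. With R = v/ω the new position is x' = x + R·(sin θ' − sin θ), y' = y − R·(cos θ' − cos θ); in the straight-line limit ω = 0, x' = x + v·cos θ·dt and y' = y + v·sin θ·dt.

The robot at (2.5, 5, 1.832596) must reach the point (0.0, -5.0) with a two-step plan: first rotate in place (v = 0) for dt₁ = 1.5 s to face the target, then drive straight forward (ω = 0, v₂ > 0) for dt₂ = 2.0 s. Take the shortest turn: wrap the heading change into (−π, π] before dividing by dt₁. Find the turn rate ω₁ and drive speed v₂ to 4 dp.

ω₁ = 1.7565, v₂ = 5.1539

heading to target = atan2(-5−5, 0−2.5) = -1.8158
Δθ = wrap(-1.8158 − 1.8326) = 2.6348; ω₁ = Δθ/dt₁ = 1.7565
distance = √((0−2.5)² + (-5−5)²) = 10.3078; v₂ = distance/dt₂ = 5.1539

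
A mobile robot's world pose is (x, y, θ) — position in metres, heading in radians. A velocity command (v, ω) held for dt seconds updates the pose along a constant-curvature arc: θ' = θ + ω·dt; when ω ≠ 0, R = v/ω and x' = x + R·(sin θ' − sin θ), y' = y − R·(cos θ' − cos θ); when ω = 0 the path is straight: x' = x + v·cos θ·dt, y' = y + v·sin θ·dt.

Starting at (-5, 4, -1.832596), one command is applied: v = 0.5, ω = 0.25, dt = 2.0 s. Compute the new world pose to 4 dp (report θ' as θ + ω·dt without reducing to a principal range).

(-5.0117, 3.0105, -1.3326)

θ' = -1.8326 + 0.25·2.0 = -1.3326
R = v/ω = 0.5/0.25 = 2.0000
x' = -5 + 2.0000·(sin -1.3326 − sin -1.8326) = -5.0117
y' = 4 − 2.0000·(cos -1.3326 − cos -1.8326) = 3.0105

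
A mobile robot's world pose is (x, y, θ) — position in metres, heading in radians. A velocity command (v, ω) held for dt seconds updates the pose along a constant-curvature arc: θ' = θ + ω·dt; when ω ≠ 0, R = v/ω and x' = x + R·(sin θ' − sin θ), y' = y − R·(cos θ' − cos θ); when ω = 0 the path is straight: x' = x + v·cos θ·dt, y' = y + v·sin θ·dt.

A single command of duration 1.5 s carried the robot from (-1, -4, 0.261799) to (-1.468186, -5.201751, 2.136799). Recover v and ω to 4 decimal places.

v = -1.0000, ω = 1.2500

Δθ = 2.136799 − 0.261799 = 1.875000
ω = Δθ/dt = 1.875000/1.5 = 1.2500
R = −Δy/(cos θ' − cos θ) = -0.8000
v = R·ω = -0.8000·1.2500 = -1.0000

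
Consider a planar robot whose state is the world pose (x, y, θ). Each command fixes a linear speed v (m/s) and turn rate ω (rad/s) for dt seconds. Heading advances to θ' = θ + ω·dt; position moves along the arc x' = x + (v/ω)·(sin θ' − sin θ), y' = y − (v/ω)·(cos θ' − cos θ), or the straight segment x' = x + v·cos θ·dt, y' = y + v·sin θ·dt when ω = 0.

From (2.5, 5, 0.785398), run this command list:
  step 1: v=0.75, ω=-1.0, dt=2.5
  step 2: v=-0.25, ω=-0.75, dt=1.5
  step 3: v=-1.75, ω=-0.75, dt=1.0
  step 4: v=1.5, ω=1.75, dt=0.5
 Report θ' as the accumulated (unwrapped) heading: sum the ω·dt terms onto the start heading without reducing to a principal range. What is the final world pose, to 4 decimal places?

step 1: θ'=-1.7146 (R=-0.7500) → pose (3.7726, 4.3622, -1.7146)
step 2: θ'=-2.8396 (R=0.3333) → pose (4.0033, 4.6327, -2.8396)
step 3: θ'=-3.5896 (R=2.3333) → pose (5.7081, 4.5080, -3.5896)
step 4: θ'=-2.7146 (R=0.8571) → pose (4.9818, 4.5156, -2.7146)

(4.9818, 4.5156, -2.7146)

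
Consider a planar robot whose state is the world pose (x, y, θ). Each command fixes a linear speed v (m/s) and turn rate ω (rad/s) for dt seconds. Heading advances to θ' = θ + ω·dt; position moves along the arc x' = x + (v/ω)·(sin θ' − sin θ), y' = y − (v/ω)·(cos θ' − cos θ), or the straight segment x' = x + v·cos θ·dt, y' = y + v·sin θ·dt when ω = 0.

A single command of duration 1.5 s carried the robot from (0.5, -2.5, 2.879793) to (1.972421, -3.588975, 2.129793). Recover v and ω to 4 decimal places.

v = -1.2500, ω = -0.5000

Δθ = 2.129793 − 2.879793 = -0.750000
ω = Δθ/dt = -0.750000/1.5 = -0.5000
R = Δx/(sin θ' − sin θ) = 2.5000
v = R·ω = 2.5000·-0.5000 = -1.2500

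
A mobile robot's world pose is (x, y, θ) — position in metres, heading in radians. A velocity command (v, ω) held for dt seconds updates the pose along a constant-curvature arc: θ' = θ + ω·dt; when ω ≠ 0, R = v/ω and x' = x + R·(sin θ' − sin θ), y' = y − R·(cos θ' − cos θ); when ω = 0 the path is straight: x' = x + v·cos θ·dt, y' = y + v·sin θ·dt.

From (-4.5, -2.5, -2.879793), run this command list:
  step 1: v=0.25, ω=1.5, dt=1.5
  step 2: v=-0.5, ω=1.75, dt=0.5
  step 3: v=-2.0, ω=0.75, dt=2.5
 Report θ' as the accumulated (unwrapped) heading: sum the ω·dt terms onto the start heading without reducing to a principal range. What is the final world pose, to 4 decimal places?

step 1: θ'=-0.6298 (R=0.1667) → pose (-4.5550, -2.7957, -0.6298)
step 2: θ'=0.2452 (R=-0.2857) → pose (-4.7927, -2.7494, 0.2452)
step 3: θ'=2.1202 (R=-2.6667) → pose (-6.4195, -6.7288, 2.1202)

(-6.4195, -6.7288, 2.1202)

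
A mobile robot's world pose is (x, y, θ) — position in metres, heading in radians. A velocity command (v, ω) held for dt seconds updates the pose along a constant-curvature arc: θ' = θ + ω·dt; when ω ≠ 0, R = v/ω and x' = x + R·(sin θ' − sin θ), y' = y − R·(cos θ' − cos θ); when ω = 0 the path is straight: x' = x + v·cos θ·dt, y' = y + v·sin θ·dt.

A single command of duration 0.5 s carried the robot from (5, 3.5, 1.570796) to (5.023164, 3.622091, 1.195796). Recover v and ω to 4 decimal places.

Δθ = 1.195796 − 1.570796 = -0.375000
ω = Δθ/dt = -0.375000/0.5 = -0.7500
R = −Δy/(cos θ' − cos θ) = -0.3333
v = R·ω = -0.3333·-0.7500 = 0.2500

v = 0.2500, ω = -0.7500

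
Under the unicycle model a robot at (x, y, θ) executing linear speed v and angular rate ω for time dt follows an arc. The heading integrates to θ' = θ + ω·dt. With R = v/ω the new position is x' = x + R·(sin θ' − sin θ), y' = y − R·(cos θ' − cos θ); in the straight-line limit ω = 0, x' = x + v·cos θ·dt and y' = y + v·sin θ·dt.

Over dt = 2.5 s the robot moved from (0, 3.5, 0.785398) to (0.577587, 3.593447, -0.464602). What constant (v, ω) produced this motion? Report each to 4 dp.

v = 0.2500, ω = -0.5000

Δθ = -0.464602 − 0.785398 = -1.250000
ω = Δθ/dt = -1.250000/2.5 = -0.5000
R = Δx/(sin θ' − sin θ) = -0.5000
v = R·ω = -0.5000·-0.5000 = 0.2500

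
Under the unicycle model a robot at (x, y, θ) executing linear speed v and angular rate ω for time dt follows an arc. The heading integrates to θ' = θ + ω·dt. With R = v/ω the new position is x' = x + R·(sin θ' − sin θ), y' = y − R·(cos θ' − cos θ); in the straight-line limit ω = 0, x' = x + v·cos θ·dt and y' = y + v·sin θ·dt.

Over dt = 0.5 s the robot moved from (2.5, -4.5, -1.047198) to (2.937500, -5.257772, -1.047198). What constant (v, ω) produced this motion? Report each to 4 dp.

v = 1.7500, ω = 0.0000

Δθ = -1.047198 − -1.047198 = 0.000000
ω = Δθ/dt = 0.000000/0.5 = 0.0000
ω = 0 → v = (Δx·cos θ + Δy·sin θ)/dt = 1.7500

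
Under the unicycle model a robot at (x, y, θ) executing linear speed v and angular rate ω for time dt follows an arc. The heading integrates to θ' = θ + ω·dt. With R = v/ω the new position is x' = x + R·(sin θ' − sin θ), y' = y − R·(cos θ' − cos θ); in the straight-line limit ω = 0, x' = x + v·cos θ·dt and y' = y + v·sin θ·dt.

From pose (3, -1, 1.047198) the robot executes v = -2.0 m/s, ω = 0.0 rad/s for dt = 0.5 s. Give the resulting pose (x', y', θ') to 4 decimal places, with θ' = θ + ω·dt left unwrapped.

θ' = 1.0472 + 0.0·0.5 = 1.0472
ω = 0 → straight: x' = 3 + -2.0·cos(1.0472)·0.5 = 2.5000
y' = -1 + -2.0·sin(1.0472)·0.5 = -1.8660

(2.5000, -1.8660, 1.0472)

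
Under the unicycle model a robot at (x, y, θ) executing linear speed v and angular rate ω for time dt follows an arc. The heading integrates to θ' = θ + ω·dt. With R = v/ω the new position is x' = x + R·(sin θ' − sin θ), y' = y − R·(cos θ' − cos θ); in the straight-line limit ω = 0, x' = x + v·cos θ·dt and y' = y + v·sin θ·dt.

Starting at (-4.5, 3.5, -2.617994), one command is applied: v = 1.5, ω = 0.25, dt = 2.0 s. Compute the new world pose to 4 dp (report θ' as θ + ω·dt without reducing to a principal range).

(-6.6239, 1.4256, -2.1180)

θ' = -2.6180 + 0.25·2.0 = -2.1180
R = v/ω = 1.5/0.25 = 6.0000
x' = -4.5 + 6.0000·(sin -2.1180 − sin -2.6180) = -6.6239
y' = 3.5 − 6.0000·(cos -2.1180 − cos -2.6180) = 1.4256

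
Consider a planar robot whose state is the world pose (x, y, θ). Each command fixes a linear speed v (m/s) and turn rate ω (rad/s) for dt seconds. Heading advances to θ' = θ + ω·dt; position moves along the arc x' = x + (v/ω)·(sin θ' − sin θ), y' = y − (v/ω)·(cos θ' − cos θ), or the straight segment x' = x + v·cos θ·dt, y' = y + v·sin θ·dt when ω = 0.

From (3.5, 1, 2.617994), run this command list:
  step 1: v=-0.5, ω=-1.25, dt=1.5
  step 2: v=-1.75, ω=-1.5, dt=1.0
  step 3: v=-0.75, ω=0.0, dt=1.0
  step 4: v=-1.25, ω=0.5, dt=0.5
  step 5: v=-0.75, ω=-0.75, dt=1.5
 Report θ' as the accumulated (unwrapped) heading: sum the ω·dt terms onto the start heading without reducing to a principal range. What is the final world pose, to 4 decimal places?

(0.4194, 2.1889, -1.6320)

step 1: θ'=0.7430 (R=0.4000) → pose (3.5706, 0.3590, 0.7430)
step 2: θ'=-0.7570 (R=1.1667) → pose (1.9801, 0.3702, -0.7570)
step 3: θ'=-0.7570 (straight) → pose (1.4350, 0.8852, -0.7570)
step 4: θ'=-0.5070 (R=-2.5000) → pose (0.9320, 1.2535, -0.5070)
step 5: θ'=-1.6320 (R=1.0000) → pose (0.4194, 2.1889, -1.6320)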